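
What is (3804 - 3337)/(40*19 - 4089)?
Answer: -467/3329 ≈ -0.14028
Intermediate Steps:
(3804 - 3337)/(40*19 - 4089) = 467/(760 - 4089) = 467/(-3329) = 467*(-1/3329) = -467/3329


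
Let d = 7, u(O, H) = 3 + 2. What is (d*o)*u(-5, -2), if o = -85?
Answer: -2975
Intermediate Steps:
u(O, H) = 5
(d*o)*u(-5, -2) = (7*(-85))*5 = -595*5 = -2975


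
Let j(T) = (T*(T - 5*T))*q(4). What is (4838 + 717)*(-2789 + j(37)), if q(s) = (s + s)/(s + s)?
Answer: -45912075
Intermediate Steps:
q(s) = 1 (q(s) = (2*s)/((2*s)) = (2*s)*(1/(2*s)) = 1)
j(T) = -4*T² (j(T) = (T*(T - 5*T))*1 = (T*(-4*T))*1 = -4*T²*1 = -4*T²)
(4838 + 717)*(-2789 + j(37)) = (4838 + 717)*(-2789 - 4*37²) = 5555*(-2789 - 4*1369) = 5555*(-2789 - 5476) = 5555*(-8265) = -45912075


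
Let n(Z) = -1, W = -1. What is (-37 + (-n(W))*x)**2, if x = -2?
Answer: 1521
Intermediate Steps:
(-37 + (-n(W))*x)**2 = (-37 - 1*(-1)*(-2))**2 = (-37 + 1*(-2))**2 = (-37 - 2)**2 = (-39)**2 = 1521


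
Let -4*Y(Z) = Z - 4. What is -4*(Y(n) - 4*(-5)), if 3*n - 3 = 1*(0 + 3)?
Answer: -82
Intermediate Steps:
n = 2 (n = 1 + (1*(0 + 3))/3 = 1 + (1*3)/3 = 1 + (⅓)*3 = 1 + 1 = 2)
Y(Z) = 1 - Z/4 (Y(Z) = -(Z - 4)/4 = -(-4 + Z)/4 = 1 - Z/4)
-4*(Y(n) - 4*(-5)) = -4*((1 - ¼*2) - 4*(-5)) = -4*((1 - ½) + 20) = -4*(½ + 20) = -4*41/2 = -82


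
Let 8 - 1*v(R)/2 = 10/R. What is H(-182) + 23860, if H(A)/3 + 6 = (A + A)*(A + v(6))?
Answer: 208754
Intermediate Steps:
v(R) = 16 - 20/R
H(A) = -18 + 6*A*(38/3 + A) (H(A) = -18 + 3*((A + A)*(A + (16 - 20/6))) = -18 + 3*((2*A)*(A + (16 - 20*1/6))) = -18 + 3*((2*A)*(A + (16 - 10/3))) = -18 + 3*((2*A)*(A + 38/3)) = -18 + 3*((2*A)*(38/3 + A)) = -18 + 3*(2*A*(38/3 + A)) = -18 + 6*A*(38/3 + A))
H(-182) + 23860 = (-18 + 6*(-182)**2 + 76*(-182)) + 23860 = (-18 + 6*33124 - 13832) + 23860 = (-18 + 198744 - 13832) + 23860 = 184894 + 23860 = 208754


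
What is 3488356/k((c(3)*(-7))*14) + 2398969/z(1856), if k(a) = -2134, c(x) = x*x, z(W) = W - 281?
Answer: -187380427/1680525 ≈ -111.50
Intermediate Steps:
z(W) = -281 + W
c(x) = x²
3488356/k((c(3)*(-7))*14) + 2398969/z(1856) = 3488356/(-2134) + 2398969/(-281 + 1856) = 3488356*(-1/2134) + 2398969/1575 = -1744178/1067 + 2398969*(1/1575) = -1744178/1067 + 2398969/1575 = -187380427/1680525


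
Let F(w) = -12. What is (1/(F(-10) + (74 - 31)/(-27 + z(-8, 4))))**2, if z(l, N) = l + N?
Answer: 961/172225 ≈ 0.0055799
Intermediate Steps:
z(l, N) = N + l
(1/(F(-10) + (74 - 31)/(-27 + z(-8, 4))))**2 = (1/(-12 + (74 - 31)/(-27 + (4 - 8))))**2 = (1/(-12 + 43/(-27 - 4)))**2 = (1/(-12 + 43/(-31)))**2 = (1/(-12 + 43*(-1/31)))**2 = (1/(-12 - 43/31))**2 = (1/(-415/31))**2 = (-31/415)**2 = 961/172225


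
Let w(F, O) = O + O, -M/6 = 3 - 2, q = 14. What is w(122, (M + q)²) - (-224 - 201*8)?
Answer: 1960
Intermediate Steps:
M = -6 (M = -6*(3 - 2) = -6*1 = -6)
w(F, O) = 2*O
w(122, (M + q)²) - (-224 - 201*8) = 2*(-6 + 14)² - (-224 - 201*8) = 2*8² - (-224 - 1608) = 2*64 - 1*(-1832) = 128 + 1832 = 1960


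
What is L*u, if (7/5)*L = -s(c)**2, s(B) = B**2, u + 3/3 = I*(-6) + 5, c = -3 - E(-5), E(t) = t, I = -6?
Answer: -3200/7 ≈ -457.14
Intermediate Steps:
c = 2 (c = -3 - 1*(-5) = -3 + 5 = 2)
u = 40 (u = -1 + (-6*(-6) + 5) = -1 + (36 + 5) = -1 + 41 = 40)
L = -80/7 (L = 5*(-(2**2)**2)/7 = 5*(-1*4**2)/7 = 5*(-1*16)/7 = (5/7)*(-16) = -80/7 ≈ -11.429)
L*u = -80/7*40 = -3200/7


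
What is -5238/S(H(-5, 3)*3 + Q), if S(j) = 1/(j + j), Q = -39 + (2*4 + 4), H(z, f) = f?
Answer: 188568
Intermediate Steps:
Q = -27 (Q = -39 + (8 + 4) = -39 + 12 = -27)
S(j) = 1/(2*j)
-5238/S(H(-5, 3)*3 + Q) = -5238/(1/(2*(3*3 - 27))) = -5238/(1/(2*(9 - 27))) = -5238/((1/2)/(-18)) = -5238/((1/2)*(-1/18)) = -5238/(-1/36) = -5238*(-36) = 188568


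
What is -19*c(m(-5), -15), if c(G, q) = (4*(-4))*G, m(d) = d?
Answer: -1520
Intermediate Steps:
c(G, q) = -16*G
-19*c(m(-5), -15) = -(-304)*(-5) = -19*80 = -1520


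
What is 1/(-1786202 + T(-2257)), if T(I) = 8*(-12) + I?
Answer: -1/1788555 ≈ -5.5911e-7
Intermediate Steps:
T(I) = -96 + I
1/(-1786202 + T(-2257)) = 1/(-1786202 + (-96 - 2257)) = 1/(-1786202 - 2353) = 1/(-1788555) = -1/1788555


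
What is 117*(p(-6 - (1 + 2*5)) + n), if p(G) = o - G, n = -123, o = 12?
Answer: -10998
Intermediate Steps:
p(G) = 12 - G
117*(p(-6 - (1 + 2*5)) + n) = 117*((12 - (-6 - (1 + 2*5))) - 123) = 117*((12 - (-6 - (1 + 10))) - 123) = 117*((12 - (-6 - 1*11)) - 123) = 117*((12 - (-6 - 11)) - 123) = 117*((12 - 1*(-17)) - 123) = 117*((12 + 17) - 123) = 117*(29 - 123) = 117*(-94) = -10998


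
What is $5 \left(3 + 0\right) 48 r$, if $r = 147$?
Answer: $105840$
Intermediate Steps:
$5 \left(3 + 0\right) 48 r = 5 \left(3 + 0\right) 48 \cdot 147 = 5 \cdot 3 \cdot 48 \cdot 147 = 15 \cdot 48 \cdot 147 = 720 \cdot 147 = 105840$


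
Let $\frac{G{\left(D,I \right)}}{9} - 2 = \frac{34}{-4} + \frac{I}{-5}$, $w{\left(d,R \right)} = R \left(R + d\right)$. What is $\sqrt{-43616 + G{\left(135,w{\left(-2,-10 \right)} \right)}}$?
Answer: $\frac{i \sqrt{175562}}{2} \approx 209.5 i$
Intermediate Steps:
$G{\left(D,I \right)} = - \frac{117}{2} - \frac{9 I}{5}$ ($G{\left(D,I \right)} = 18 + 9 \left(\frac{34}{-4} + \frac{I}{-5}\right) = 18 + 9 \left(34 \left(- \frac{1}{4}\right) + I \left(- \frac{1}{5}\right)\right) = 18 + 9 \left(- \frac{17}{2} - \frac{I}{5}\right) = 18 - \left(\frac{153}{2} + \frac{9 I}{5}\right) = - \frac{117}{2} - \frac{9 I}{5}$)
$\sqrt{-43616 + G{\left(135,w{\left(-2,-10 \right)} \right)}} = \sqrt{-43616 - \left(\frac{117}{2} + \frac{9 \left(- 10 \left(-10 - 2\right)\right)}{5}\right)} = \sqrt{-43616 - \left(\frac{117}{2} + \frac{9 \left(\left(-10\right) \left(-12\right)\right)}{5}\right)} = \sqrt{-43616 - \frac{549}{2}} = \sqrt{- \frac{87781}{2}} = \frac{i \sqrt{175562}}{2}$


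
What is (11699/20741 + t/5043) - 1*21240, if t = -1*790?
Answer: -2221594757453/104596863 ≈ -21240.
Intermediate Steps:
t = -790
(11699/20741 + t/5043) - 1*21240 = (11699/20741 - 790/5043) - 1*21240 = (11699*(1/20741) - 790*1/5043) - 21240 = (11699/20741 - 790/5043) - 21240 = 42612667/104596863 - 21240 = -2221594757453/104596863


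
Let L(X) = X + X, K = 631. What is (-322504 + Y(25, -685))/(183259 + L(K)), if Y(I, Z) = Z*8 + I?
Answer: -327959/184521 ≈ -1.7774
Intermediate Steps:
L(X) = 2*X
Y(I, Z) = I + 8*Z (Y(I, Z) = 8*Z + I = I + 8*Z)
(-322504 + Y(25, -685))/(183259 + L(K)) = (-322504 + (25 + 8*(-685)))/(183259 + 2*631) = (-322504 + (25 - 5480))/(183259 + 1262) = (-322504 - 5455)/184521 = -327959*1/184521 = -327959/184521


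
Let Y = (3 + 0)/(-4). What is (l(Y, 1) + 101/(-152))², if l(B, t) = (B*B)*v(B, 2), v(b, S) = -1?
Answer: 139129/92416 ≈ 1.5055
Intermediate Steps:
Y = -¾ (Y = 3*(-¼) = -¾ ≈ -0.75000)
l(B, t) = -B² (l(B, t) = (B*B)*(-1) = B²*(-1) = -B²)
(l(Y, 1) + 101/(-152))² = (-(-¾)² + 101/(-152))² = (-1*9/16 + 101*(-1/152))² = (-9/16 - 101/152)² = (-373/304)² = 139129/92416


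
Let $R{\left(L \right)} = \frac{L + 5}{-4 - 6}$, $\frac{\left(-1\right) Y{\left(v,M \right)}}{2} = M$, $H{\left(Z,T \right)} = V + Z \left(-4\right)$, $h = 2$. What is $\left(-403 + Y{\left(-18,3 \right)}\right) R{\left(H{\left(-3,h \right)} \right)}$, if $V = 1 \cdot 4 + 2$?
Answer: $\frac{9407}{10} \approx 940.7$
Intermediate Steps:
$V = 6$ ($V = 4 + 2 = 6$)
$H{\left(Z,T \right)} = 6 - 4 Z$ ($H{\left(Z,T \right)} = 6 + Z \left(-4\right) = 6 - 4 Z$)
$Y{\left(v,M \right)} = - 2 M$
$R{\left(L \right)} = - \frac{1}{2} - \frac{L}{10}$ ($R{\left(L \right)} = \frac{5 + L}{-10} = \left(5 + L\right) \left(- \frac{1}{10}\right) = - \frac{1}{2} - \frac{L}{10}$)
$\left(-403 + Y{\left(-18,3 \right)}\right) R{\left(H{\left(-3,h \right)} \right)} = \left(-403 - 6\right) \left(- \frac{1}{2} - \frac{6 - -12}{10}\right) = \left(-403 - 6\right) \left(- \frac{1}{2} - \frac{6 + 12}{10}\right) = - 409 \left(- \frac{1}{2} - \frac{9}{5}\right) = \left(-409\right) \left(- \frac{23}{10}\right) = \frac{9407}{10}$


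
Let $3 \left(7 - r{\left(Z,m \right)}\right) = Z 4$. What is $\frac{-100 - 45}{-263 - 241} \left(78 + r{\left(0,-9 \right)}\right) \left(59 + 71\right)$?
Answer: $\frac{801125}{252} \approx 3179.1$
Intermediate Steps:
$r{\left(Z,m \right)} = 7 - \frac{4 Z}{3}$ ($r{\left(Z,m \right)} = 7 - \frac{Z 4}{3} = 7 - \frac{4 Z}{3}$)
$\frac{-100 - 45}{-263 - 241} \left(78 + r{\left(0,-9 \right)}\right) \left(59 + 71\right) = \frac{-100 - 45}{-263 - 241} \left(78 + \left(7 - 0\right)\right) \left(59 + 71\right) = - \frac{145}{-504} \left(78 + \left(7 + 0\right)\right) 130 = \left(-145\right) \left(- \frac{1}{504}\right) \left(78 + 7\right) 130 = \frac{145 \cdot 85 \cdot 130}{504} = \frac{145}{504} \cdot 11050 = \frac{801125}{252}$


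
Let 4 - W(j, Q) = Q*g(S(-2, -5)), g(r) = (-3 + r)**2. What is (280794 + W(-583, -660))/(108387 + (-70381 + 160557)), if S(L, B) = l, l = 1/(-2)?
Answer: 288883/198563 ≈ 1.4549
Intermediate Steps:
l = -1/2 ≈ -0.50000
S(L, B) = -1/2
W(j, Q) = 4 - 49*Q/4 (W(j, Q) = 4 - Q*(-3 - 1/2)**2 = 4 - Q*(-7/2)**2 = 4 - Q*49/4 = 4 - 49*Q/4)
(280794 + W(-583, -660))/(108387 + (-70381 + 160557)) = (280794 + (4 - 49/4*(-660)))/(108387 + (-70381 + 160557)) = (280794 + (4 + 8085))/(108387 + 90176) = (280794 + 8089)/198563 = 288883*(1/198563) = 288883/198563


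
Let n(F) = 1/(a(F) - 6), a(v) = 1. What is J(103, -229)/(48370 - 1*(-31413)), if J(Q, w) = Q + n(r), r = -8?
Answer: 514/398915 ≈ 0.0012885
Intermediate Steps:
n(F) = -1/5 (n(F) = 1/(1 - 6) = 1/(-5) = -1/5)
J(Q, w) = -1/5 + Q (J(Q, w) = Q - 1/5 = -1/5 + Q)
J(103, -229)/(48370 - 1*(-31413)) = (-1/5 + 103)/(48370 - 1*(-31413)) = 514/(5*(48370 + 31413)) = (514/5)/79783 = (514/5)*(1/79783) = 514/398915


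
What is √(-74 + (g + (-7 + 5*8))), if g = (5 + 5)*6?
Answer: √19 ≈ 4.3589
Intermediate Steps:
g = 60 (g = 10*6 = 60)
√(-74 + (g + (-7 + 5*8))) = √(-74 + (60 + (-7 + 5*8))) = √(-74 + (60 + (-7 + 40))) = √(-74 + (60 + 33)) = √(-74 + 93) = √19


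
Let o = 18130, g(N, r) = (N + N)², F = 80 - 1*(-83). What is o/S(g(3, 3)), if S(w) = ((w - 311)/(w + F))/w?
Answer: -25976664/55 ≈ -4.7230e+5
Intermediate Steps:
F = 163 (F = 80 + 83 = 163)
g(N, r) = 4*N² (g(N, r) = (2*N)² = 4*N²)
S(w) = (-311 + w)/(w*(163 + w)) (S(w) = ((w - 311)/(w + 163))/w = ((-311 + w)/(163 + w))/w = (-311 + w)/(w*(163 + w)))
o/S(g(3, 3)) = 18130/(((-311 + 4*3²)/(((4*3²))*(163 + 4*3²)))) = 18130/(((-311 + 4*9)/(((4*9))*(163 + 4*9)))) = 18130/(((-311 + 36)/(36*(163 + 36)))) = 18130/(((1/36)*(-275)/199)) = 18130/(((1/36)*(1/199)*(-275))) = 18130/(-275/7164) = 18130*(-7164/275) = -25976664/55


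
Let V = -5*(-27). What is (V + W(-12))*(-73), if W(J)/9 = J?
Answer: -1971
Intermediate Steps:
V = 135
W(J) = 9*J
(V + W(-12))*(-73) = (135 + 9*(-12))*(-73) = (135 - 108)*(-73) = 27*(-73) = -1971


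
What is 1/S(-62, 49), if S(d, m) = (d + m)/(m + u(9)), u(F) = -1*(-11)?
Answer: -60/13 ≈ -4.6154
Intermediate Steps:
u(F) = 11
S(d, m) = (d + m)/(11 + m) (S(d, m) = (d + m)/(m + 11) = (d + m)/(11 + m))
1/S(-62, 49) = 1/((-62 + 49)/(11 + 49)) = 1/(-13/60) = -60/13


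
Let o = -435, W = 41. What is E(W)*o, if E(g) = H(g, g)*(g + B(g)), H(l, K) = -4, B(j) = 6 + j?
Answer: 153120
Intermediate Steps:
E(g) = -24 - 8*g (E(g) = -4*(g + (6 + g)) = -4*(6 + 2*g) = -24 - 8*g)
E(W)*o = (-24 - 8*41)*(-435) = (-24 - 328)*(-435) = -352*(-435) = 153120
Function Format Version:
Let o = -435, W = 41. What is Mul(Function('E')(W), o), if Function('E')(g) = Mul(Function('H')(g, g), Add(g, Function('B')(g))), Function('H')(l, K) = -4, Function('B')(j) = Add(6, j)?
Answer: 153120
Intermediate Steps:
Function('E')(g) = Add(-24, Mul(-8, g)) (Function('E')(g) = Mul(-4, Add(g, Add(6, g))) = Mul(-4, Add(6, Mul(2, g))) = Add(-24, Mul(-8, g)))
Mul(Function('E')(W), o) = Mul(Add(-24, Mul(-8, 41)), -435) = Mul(Add(-24, -328), -435) = Mul(-352, -435) = 153120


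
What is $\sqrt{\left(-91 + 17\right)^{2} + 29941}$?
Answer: $\sqrt{35417} \approx 188.19$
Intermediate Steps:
$\sqrt{\left(-91 + 17\right)^{2} + 29941} = \sqrt{\left(-74\right)^{2} + 29941} = \sqrt{5476 + 29941} = \sqrt{35417}$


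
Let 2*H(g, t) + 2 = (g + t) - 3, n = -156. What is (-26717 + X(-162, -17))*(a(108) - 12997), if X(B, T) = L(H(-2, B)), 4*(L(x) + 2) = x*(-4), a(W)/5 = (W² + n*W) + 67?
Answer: 1027612279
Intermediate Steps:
a(W) = 335 - 780*W + 5*W² (a(W) = 5*((W² - 156*W) + 67) = 5*(67 + W² - 156*W) = 335 - 780*W + 5*W²)
H(g, t) = -5/2 + g/2 + t/2 (H(g, t) = -1 + ((g + t) - 3)/2 = -1 + (-3 + g + t)/2 = -1 + (-3/2 + g/2 + t/2) = -5/2 + g/2 + t/2)
L(x) = -2 - x (L(x) = -2 + (x*(-4))/4 = -2 + (-4*x)/4 = -2 - x)
X(B, T) = 3/2 - B/2 (X(B, T) = -2 - (-5/2 + (½)*(-2) + B/2) = -2 - (-5/2 - 1 + B/2) = -2 - (-7/2 + B/2) = -2 + (7/2 - B/2) = 3/2 - B/2)
(-26717 + X(-162, -17))*(a(108) - 12997) = (-26717 + (3/2 - ½*(-162)))*((335 - 780*108 + 5*108²) - 12997) = (-26717 + (3/2 + 81))*((335 - 84240 + 5*11664) - 12997) = (-26717 + 165/2)*((335 - 84240 + 58320) - 12997) = -53269*(-25585 - 12997)/2 = -53269/2*(-38582) = 1027612279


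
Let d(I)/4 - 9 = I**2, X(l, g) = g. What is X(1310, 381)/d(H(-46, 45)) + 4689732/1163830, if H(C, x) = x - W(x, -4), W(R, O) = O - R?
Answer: 16636613739/4117630540 ≈ 4.0403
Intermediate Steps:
H(C, x) = 4 + 2*x (H(C, x) = x - (-4 - x) = x + (4 + x) = 4 + 2*x)
d(I) = 36 + 4*I**2
X(1310, 381)/d(H(-46, 45)) + 4689732/1163830 = 381/(36 + 4*(4 + 2*45)**2) + 4689732/1163830 = 381/(36 + 4*(4 + 90)**2) + 4689732*(1/1163830) = 381/(36 + 4*94**2) + 2344866/581915 = 381/(36 + 4*8836) + 2344866/581915 = 381/(36 + 35344) + 2344866/581915 = 381/35380 + 2344866/581915 = 16636613739/4117630540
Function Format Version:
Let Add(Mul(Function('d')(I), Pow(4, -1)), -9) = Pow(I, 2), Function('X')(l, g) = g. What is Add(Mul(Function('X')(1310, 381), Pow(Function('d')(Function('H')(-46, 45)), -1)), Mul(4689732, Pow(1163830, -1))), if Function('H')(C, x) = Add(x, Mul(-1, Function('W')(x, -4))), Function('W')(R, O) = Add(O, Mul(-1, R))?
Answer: Rational(16636613739, 4117630540) ≈ 4.0403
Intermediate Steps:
Function('H')(C, x) = Add(4, Mul(2, x)) (Function('H')(C, x) = Add(x, Mul(-1, Add(-4, Mul(-1, x)))) = Add(x, Add(4, x)) = Add(4, Mul(2, x)))
Function('d')(I) = Add(36, Mul(4, Pow(I, 2)))
Add(Mul(Function('X')(1310, 381), Pow(Function('d')(Function('H')(-46, 45)), -1)), Mul(4689732, Pow(1163830, -1))) = Add(Mul(381, Pow(Add(36, Mul(4, Pow(Add(4, Mul(2, 45)), 2))), -1)), Mul(4689732, Pow(1163830, -1))) = Add(Mul(381, Pow(Add(36, Mul(4, Pow(Add(4, 90), 2))), -1)), Mul(4689732, Rational(1, 1163830))) = Add(Mul(381, Pow(Add(36, Mul(4, Pow(94, 2))), -1)), Rational(2344866, 581915)) = Add(Mul(381, Pow(Add(36, Mul(4, 8836)), -1)), Rational(2344866, 581915)) = Add(Mul(381, Pow(Add(36, 35344), -1)), Rational(2344866, 581915)) = Add(Mul(381, Pow(35380, -1)), Rational(2344866, 581915)) = Add(Mul(381, Rational(1, 35380)), Rational(2344866, 581915)) = Add(Rational(381, 35380), Rational(2344866, 581915)) = Rational(16636613739, 4117630540)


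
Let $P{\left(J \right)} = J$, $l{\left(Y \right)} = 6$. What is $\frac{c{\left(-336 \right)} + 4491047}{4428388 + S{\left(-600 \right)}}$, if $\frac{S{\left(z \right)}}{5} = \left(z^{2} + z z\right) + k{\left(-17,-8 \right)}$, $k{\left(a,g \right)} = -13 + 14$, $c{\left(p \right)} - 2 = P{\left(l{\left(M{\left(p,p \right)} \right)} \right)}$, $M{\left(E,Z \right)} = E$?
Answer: $\frac{4491055}{8028393} \approx 0.5594$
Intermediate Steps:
$c{\left(p \right)} = 8$ ($c{\left(p \right)} = 2 + 6 = 8$)
$k{\left(a,g \right)} = 1$
$S{\left(z \right)} = 5 + 10 z^{2}$ ($S{\left(z \right)} = 5 \left(\left(z^{2} + z z\right) + 1\right) = 5 \left(\left(z^{2} + z^{2}\right) + 1\right) = 5 \left(2 z^{2} + 1\right) = 5 \left(1 + 2 z^{2}\right) = 5 + 10 z^{2}$)
$\frac{c{\left(-336 \right)} + 4491047}{4428388 + S{\left(-600 \right)}} = \frac{8 + 4491047}{4428388 + \left(5 + 10 \left(-600\right)^{2}\right)} = \frac{4491055}{4428388 + \left(5 + 10 \cdot 360000\right)} = \frac{4491055}{4428388 + \left(5 + 3600000\right)} = \frac{4491055}{4428388 + 3600005} = \frac{4491055}{8028393}$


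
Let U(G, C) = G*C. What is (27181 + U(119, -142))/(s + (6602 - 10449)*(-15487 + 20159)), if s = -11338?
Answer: -10283/17984522 ≈ -0.00057177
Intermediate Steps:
U(G, C) = C*G
(27181 + U(119, -142))/(s + (6602 - 10449)*(-15487 + 20159)) = (27181 - 142*119)/(-11338 + (6602 - 10449)*(-15487 + 20159)) = (27181 - 16898)/(-11338 - 3847*4672) = 10283/(-11338 - 17973184) = 10283/(-17984522) = 10283*(-1/17984522) = -10283/17984522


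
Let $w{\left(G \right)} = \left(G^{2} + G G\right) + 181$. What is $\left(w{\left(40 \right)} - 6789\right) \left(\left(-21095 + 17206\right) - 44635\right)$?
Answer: $165369792$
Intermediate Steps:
$w{\left(G \right)} = 181 + 2 G^{2}$ ($w{\left(G \right)} = \left(G^{2} + G^{2}\right) + 181 = 2 G^{2} + 181 = 181 + 2 G^{2}$)
$\left(w{\left(40 \right)} - 6789\right) \left(\left(-21095 + 17206\right) - 44635\right) = \left(\left(181 + 2 \cdot 40^{2}\right) - 6789\right) \left(\left(-21095 + 17206\right) - 44635\right) = \left(\left(181 + 2 \cdot 1600\right) - 6789\right) \left(-3889 - 44635\right) = \left(\left(181 + 3200\right) - 6789\right) \left(-48524\right) = \left(3381 - 6789\right) \left(-48524\right) = \left(-3408\right) \left(-48524\right) = 165369792$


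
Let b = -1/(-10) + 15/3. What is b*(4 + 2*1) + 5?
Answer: 178/5 ≈ 35.600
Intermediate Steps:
b = 51/10 (b = -1*(-⅒) + 15*(⅓) = ⅒ + 5 = 51/10 ≈ 5.1000)
b*(4 + 2*1) + 5 = 51*(4 + 2*1)/10 + 5 = 51*(4 + 2)/10 + 5 = (51/10)*6 + 5 = 153/5 + 5 = 178/5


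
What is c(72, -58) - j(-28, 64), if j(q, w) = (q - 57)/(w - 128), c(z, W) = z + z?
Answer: 9131/64 ≈ 142.67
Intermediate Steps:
c(z, W) = 2*z
j(q, w) = (-57 + q)/(-128 + w)
c(72, -58) - j(-28, 64) = 2*72 - (-57 - 28)/(-128 + 64) = 144 - (-85)/(-64) = 144 - (-1)*(-85)/64 = 144 - 1*85/64 = 144 - 85/64 = 9131/64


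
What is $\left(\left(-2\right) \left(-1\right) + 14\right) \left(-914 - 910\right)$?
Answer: $-29184$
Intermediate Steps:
$\left(\left(-2\right) \left(-1\right) + 14\right) \left(-914 - 910\right) = \left(2 + 14\right) \left(-1824\right) = 16 \left(-1824\right) = -29184$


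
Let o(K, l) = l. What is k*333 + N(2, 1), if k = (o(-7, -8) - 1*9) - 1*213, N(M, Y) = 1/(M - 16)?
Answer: -1072261/14 ≈ -76590.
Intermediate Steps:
N(M, Y) = 1/(-16 + M)
k = -230 (k = (-8 - 1*9) - 1*213 = (-8 - 9) - 213 = -17 - 213 = -230)
k*333 + N(2, 1) = -230*333 + 1/(-16 + 2) = -76590 + 1/(-14) = -76590 - 1/14 = -1072261/14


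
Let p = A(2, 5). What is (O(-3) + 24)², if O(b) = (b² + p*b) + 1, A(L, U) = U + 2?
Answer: 169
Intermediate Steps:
A(L, U) = 2 + U
p = 7 (p = 2 + 5 = 7)
O(b) = 1 + b² + 7*b (O(b) = (b² + 7*b) + 1 = 1 + b² + 7*b)
(O(-3) + 24)² = ((1 + (-3)² + 7*(-3)) + 24)² = ((1 + 9 - 21) + 24)² = (-11 + 24)² = 13² = 169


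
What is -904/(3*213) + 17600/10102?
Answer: 1057096/3227589 ≈ 0.32752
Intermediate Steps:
-904/(3*213) + 17600/10102 = -904/639 + 17600*(1/10102) = -904*1/639 + 8800/5051 = -904/639 + 8800/5051 = 1057096/3227589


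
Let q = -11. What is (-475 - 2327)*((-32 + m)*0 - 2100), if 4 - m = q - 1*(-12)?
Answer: 5884200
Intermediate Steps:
m = 3 (m = 4 - (-11 - 1*(-12)) = 4 - (-11 + 12) = 4 - 1*1 = 4 - 1 = 3)
(-475 - 2327)*((-32 + m)*0 - 2100) = (-475 - 2327)*((-32 + 3)*0 - 2100) = -2802*(-29*0 - 2100) = -2802*(0 - 2100) = -2802*(-2100) = 5884200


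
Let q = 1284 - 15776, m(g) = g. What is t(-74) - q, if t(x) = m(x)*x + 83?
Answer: 20051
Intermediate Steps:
t(x) = 83 + x² (t(x) = x*x + 83 = x² + 83 = 83 + x²)
q = -14492
t(-74) - q = (83 + (-74)²) - 1*(-14492) = (83 + 5476) + 14492 = 5559 + 14492 = 20051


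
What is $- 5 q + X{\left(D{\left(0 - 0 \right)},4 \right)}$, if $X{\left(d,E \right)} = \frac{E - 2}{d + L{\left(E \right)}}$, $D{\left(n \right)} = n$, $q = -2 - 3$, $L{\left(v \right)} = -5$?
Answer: $\frac{123}{5} \approx 24.6$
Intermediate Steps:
$q = -5$ ($q = -2 - 3 = -5$)
$X{\left(d,E \right)} = \frac{-2 + E}{-5 + d}$ ($X{\left(d,E \right)} = \frac{E - 2}{d - 5} = \frac{-2 + E}{-5 + d}$)
$- 5 q + X{\left(D{\left(0 - 0 \right)},4 \right)} = \left(-5\right) \left(-5\right) + \frac{-2 + 4}{-5 + \left(0 - 0\right)} = 25 + \frac{1}{-5 + \left(0 + 0\right)} 2 = 25 + \frac{1}{-5 + 0} \cdot 2 = 25 + \frac{1}{-5} \cdot 2 = 25 - \frac{2}{5} = \frac{123}{5}$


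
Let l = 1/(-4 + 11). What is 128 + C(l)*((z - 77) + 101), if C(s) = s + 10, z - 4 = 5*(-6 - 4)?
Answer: -666/7 ≈ -95.143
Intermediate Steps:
z = -46 (z = 4 + 5*(-6 - 4) = 4 + 5*(-10) = 4 - 50 = -46)
l = 1/7 ≈ 0.14286
C(s) = 10 + s
128 + C(l)*((z - 77) + 101) = 128 + (10 + 1/7)*((-46 - 77) + 101) = 128 + 71*(-123 + 101)/7 = 128 + (71/7)*(-22) = 128 - 1562/7 = -666/7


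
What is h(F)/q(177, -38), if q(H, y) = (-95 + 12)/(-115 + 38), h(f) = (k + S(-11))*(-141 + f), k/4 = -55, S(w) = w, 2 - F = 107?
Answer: 4375602/83 ≈ 52718.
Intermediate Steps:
F = -105 (F = 2 - 1*107 = 2 - 107 = -105)
k = -220 (k = 4*(-55) = -220)
h(f) = 32571 - 231*f (h(f) = (-220 - 11)*(-141 + f) = -231*(-141 + f) = 32571 - 231*f)
q(H, y) = 83/77 (q(H, y) = -83/(-77) = -83*(-1/77) = 83/77)
h(F)/q(177, -38) = (32571 - 231*(-105))/(83/77) = (32571 + 24255)*(77/83) = 56826*(77/83) = 4375602/83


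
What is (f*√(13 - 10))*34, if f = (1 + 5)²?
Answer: 1224*√3 ≈ 2120.0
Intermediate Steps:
f = 36 (f = 6² = 36)
(f*√(13 - 10))*34 = (36*√(13 - 10))*34 = (36*√3)*34 = 1224*√3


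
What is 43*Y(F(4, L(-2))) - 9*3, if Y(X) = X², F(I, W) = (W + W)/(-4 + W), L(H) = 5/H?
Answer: -263/169 ≈ -1.5562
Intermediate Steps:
F(I, W) = 2*W/(-4 + W) (F(I, W) = (2*W)/(-4 + W) = 2*W/(-4 + W))
43*Y(F(4, L(-2))) - 9*3 = 43*(2*(5/(-2))/(-4 + 5/(-2)))² - 9*3 = 43*(2*(5*(-½))/(-4 + 5*(-½)))² - 27 = 43*(2*(-5/2)/(-4 - 5/2))² - 27 = 43*(2*(-5/2)/(-13/2))² - 27 = 43*(2*(-5/2)*(-2/13))² - 27 = 43*(10/13)² - 27 = 43*(100/169) - 27 = 4300/169 - 27 = -263/169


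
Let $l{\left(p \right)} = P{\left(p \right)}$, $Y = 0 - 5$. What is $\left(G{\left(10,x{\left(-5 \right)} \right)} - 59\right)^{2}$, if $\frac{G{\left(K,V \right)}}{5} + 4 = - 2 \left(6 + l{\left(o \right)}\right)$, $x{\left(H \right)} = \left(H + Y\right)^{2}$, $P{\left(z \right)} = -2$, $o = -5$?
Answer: $14161$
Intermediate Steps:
$Y = -5$
$x{\left(H \right)} = \left(-5 + H\right)^{2}$ ($x{\left(H \right)} = \left(H - 5\right)^{2} = \left(-5 + H\right)^{2}$)
$l{\left(p \right)} = -2$
$G{\left(K,V \right)} = -60$ ($G{\left(K,V \right)} = -20 + 5 \left(- 2 \left(6 - 2\right)\right) = -20 + 5 \left(\left(-2\right) 4\right) = -20 + 5 \left(-8\right) = -20 - 40 = -60$)
$\left(G{\left(10,x{\left(-5 \right)} \right)} - 59\right)^{2} = \left(-60 - 59\right)^{2} = \left(-119\right)^{2} = 14161$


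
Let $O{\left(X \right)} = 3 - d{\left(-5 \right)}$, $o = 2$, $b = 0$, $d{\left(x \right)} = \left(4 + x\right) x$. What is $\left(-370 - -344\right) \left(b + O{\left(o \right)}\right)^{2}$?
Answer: $-104$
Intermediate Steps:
$d{\left(x \right)} = x \left(4 + x\right)$
$O{\left(X \right)} = -2$ ($O{\left(X \right)} = 3 - - 5 \left(4 - 5\right) = 3 - \left(-5\right) \left(-1\right) = 3 - 5 = -2$)
$\left(-370 - -344\right) \left(b + O{\left(o \right)}\right)^{2} = \left(-370 - -344\right) \left(0 - 2\right)^{2} = \left(-370 + 344\right) \left(-2\right)^{2} = \left(-26\right) 4 = -104$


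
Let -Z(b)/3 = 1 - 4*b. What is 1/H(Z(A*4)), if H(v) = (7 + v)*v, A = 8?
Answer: 1/147828 ≈ 6.7646e-6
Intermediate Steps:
Z(b) = -3 + 12*b (Z(b) = -3*(1 - 4*b) = -3 + 12*b)
H(v) = v*(7 + v)
1/H(Z(A*4)) = 1/((-3 + 12*(8*4))*(7 + (-3 + 12*(8*4)))) = 1/((-3 + 12*32)*(7 + (-3 + 12*32))) = 1/((-3 + 384)*(7 + (-3 + 384))) = 1/(381*(7 + 381)) = 1/(381*388) = 1/147828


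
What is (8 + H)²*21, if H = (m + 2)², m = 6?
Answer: 108864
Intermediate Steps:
H = 64 (H = (6 + 2)² = 8² = 64)
(8 + H)²*21 = (8 + 64)²*21 = 72²*21 = 5184*21 = 108864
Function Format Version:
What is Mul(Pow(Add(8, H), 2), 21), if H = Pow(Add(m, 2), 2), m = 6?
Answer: 108864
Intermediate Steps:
H = 64 (H = Pow(Add(6, 2), 2) = Pow(8, 2) = 64)
Mul(Pow(Add(8, H), 2), 21) = Mul(Pow(Add(8, 64), 2), 21) = Mul(Pow(72, 2), 21) = Mul(5184, 21) = 108864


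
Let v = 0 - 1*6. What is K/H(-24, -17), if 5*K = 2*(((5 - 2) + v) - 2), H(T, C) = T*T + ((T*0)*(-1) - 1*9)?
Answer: -2/567 ≈ -0.0035273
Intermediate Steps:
H(T, C) = -9 + T**2 (H(T, C) = T**2 + (0*(-1) - 9) = T**2 + (0 - 9) = T**2 - 9 = -9 + T**2)
v = -6 (v = 0 - 6 = -6)
K = -2 (K = (2*(((5 - 2) - 6) - 2))/5 = (2*((3 - 6) - 2))/5 = (2*(-3 - 2))/5 = (2*(-5))/5 = (1/5)*(-10) = -2)
K/H(-24, -17) = -2/(-9 + (-24)**2) = -2/(-9 + 576) = -2/567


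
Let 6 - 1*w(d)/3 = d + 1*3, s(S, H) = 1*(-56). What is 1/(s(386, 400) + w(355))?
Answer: -1/1112 ≈ -0.00089928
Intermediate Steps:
s(S, H) = -56
w(d) = 9 - 3*d (w(d) = 18 - 3*(d + 1*3) = 18 - 3*(d + 3) = 18 - 3*(3 + d) = 18 + (-9 - 3*d) = 9 - 3*d)
1/(s(386, 400) + w(355)) = 1/(-56 + (9 - 3*355)) = 1/(-56 + (9 - 1065)) = 1/(-56 - 1056) = 1/(-1112) = -1/1112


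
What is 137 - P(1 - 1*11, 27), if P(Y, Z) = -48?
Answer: 185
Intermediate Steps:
137 - P(1 - 1*11, 27) = 137 - 1*(-48) = 137 + 48 = 185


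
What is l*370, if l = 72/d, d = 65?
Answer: 5328/13 ≈ 409.85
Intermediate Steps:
l = 72/65 ≈ 1.1077
l*370 = (72/65)*370 = 5328/13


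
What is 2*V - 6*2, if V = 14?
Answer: 16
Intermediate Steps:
2*V - 6*2 = 2*14 - 6*2 = 28 - 12 = 16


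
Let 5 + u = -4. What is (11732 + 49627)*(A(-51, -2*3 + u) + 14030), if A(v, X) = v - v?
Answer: 860866770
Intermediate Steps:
u = -9 (u = -5 - 4 = -9)
A(v, X) = 0
(11732 + 49627)*(A(-51, -2*3 + u) + 14030) = (11732 + 49627)*(0 + 14030) = 61359*14030 = 860866770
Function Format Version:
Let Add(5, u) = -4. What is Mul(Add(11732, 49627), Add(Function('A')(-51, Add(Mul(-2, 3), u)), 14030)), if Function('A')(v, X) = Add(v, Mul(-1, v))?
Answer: 860866770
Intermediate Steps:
u = -9 (u = Add(-5, -4) = -9)
Function('A')(v, X) = 0
Mul(Add(11732, 49627), Add(Function('A')(-51, Add(Mul(-2, 3), u)), 14030)) = Mul(Add(11732, 49627), Add(0, 14030)) = Mul(61359, 14030) = 860866770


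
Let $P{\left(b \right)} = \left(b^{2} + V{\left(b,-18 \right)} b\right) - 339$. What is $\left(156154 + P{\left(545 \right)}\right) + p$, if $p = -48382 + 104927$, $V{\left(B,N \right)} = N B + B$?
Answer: $-4540040$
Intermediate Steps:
$V{\left(B,N \right)} = B + B N$ ($V{\left(B,N \right)} = B N + B = B + B N$)
$P{\left(b \right)} = -339 - 16 b^{2}$ ($P{\left(b \right)} = \left(b^{2} + b \left(1 - 18\right) b\right) - 339 = \left(b^{2} + b \left(-17\right) b\right) - 339 = \left(b^{2} + - 17 b b\right) - 339 = \left(b^{2} - 17 b^{2}\right) - 339 = - 16 b^{2} - 339 = -339 - 16 b^{2}$)
$p = 56545$
$\left(156154 + P{\left(545 \right)}\right) + p = \left(156154 - \left(339 + 16 \cdot 545^{2}\right)\right) + 56545 = \left(156154 - 4752739\right) + 56545 = -4596585 + 56545 = -4540040$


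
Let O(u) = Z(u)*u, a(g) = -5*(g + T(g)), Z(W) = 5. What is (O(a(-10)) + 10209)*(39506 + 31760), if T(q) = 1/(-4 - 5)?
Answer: 6710121496/9 ≈ 7.4557e+8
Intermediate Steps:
T(q) = -⅑ (T(q) = 1/(-9) = -⅑)
a(g) = 5/9 - 5*g (a(g) = -5*(g - ⅑) = -5*(-⅑ + g) = 5/9 - 5*g)
O(u) = 5*u
(O(a(-10)) + 10209)*(39506 + 31760) = (5*(5/9 - 5*(-10)) + 10209)*(39506 + 31760) = (5*(5/9 + 50) + 10209)*71266 = (5*(455/9) + 10209)*71266 = (2275/9 + 10209)*71266 = (94156/9)*71266 = 6710121496/9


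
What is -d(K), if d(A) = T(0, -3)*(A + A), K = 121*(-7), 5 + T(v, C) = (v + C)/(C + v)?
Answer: -6776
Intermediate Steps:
T(v, C) = -4 (T(v, C) = -5 + (v + C)/(C + v) = -5 + (C + v)/(C + v) = -5 + 1 = -4)
K = -847
d(A) = -8*A (d(A) = -4*(A + A) = -8*A)
-d(K) = -(-8)*(-847) = -1*6776 = -6776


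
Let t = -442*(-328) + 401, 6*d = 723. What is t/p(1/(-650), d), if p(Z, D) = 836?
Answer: 145377/836 ≈ 173.90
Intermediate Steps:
d = 241/2 (d = (1/6)*723 = 241/2 ≈ 120.50)
t = 145377 (t = 144976 + 401 = 145377)
t/p(1/(-650), d) = 145377/836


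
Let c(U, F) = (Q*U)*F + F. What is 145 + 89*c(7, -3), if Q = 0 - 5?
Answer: 9223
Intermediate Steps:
Q = -5
c(U, F) = F - 5*F*U (c(U, F) = (-5*U)*F + F = -5*F*U + F = F - 5*F*U)
145 + 89*c(7, -3) = 145 + 89*(-3*(1 - 5*7)) = 145 + 89*(-3*(1 - 35)) = 145 + 89*(-3*(-34)) = 145 + 89*102 = 145 + 9078 = 9223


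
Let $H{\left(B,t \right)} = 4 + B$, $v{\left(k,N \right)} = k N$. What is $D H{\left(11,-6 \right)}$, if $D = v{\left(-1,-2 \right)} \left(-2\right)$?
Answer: $-60$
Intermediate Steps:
$v{\left(k,N \right)} = N k$
$D = -4$ ($D = \left(-2\right) \left(-1\right) \left(-2\right) = 2 \left(-2\right) = -4$)
$D H{\left(11,-6 \right)} = - 4 \left(4 + 11\right) = \left(-4\right) 15 = -60$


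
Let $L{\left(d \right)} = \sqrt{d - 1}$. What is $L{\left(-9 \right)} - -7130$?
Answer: $7130 + i \sqrt{10} \approx 7130.0 + 3.1623 i$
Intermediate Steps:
$L{\left(d \right)} = \sqrt{-1 + d}$
$L{\left(-9 \right)} - -7130 = \sqrt{-1 - 9} - -7130 = \sqrt{-10} + 7130 = i \sqrt{10} + 7130 = 7130 + i \sqrt{10}$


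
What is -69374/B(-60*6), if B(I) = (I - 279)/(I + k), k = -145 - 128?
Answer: -14637914/213 ≈ -68723.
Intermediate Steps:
k = -273
B(I) = (-279 + I)/(-273 + I) (B(I) = (I - 279)/(I - 273) = (-279 + I)/(-273 + I))
-69374/B(-60*6) = -69374/((-279 - 60*6)/(-273 - 60*6)) = -69374/((-279 - 360)/(-273 - 360)) = -69374/(-639/(-633)) = -69374/((-1/633*(-639))) = -69374/213/211 = -69374*211/213 = -1*14637914/213 = -14637914/213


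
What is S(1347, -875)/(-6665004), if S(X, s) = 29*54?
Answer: -29/123426 ≈ -0.00023496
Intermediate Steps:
S(X, s) = 1566
S(1347, -875)/(-6665004) = 1566/(-6665004) = 1566*(-1/6665004) = -29/123426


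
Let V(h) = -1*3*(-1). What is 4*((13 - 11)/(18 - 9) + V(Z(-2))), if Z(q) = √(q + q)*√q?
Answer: 116/9 ≈ 12.889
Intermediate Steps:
Z(q) = q*√2 (Z(q) = √(2*q)*√q = (√2*√q)*√q = q*√2)
V(h) = 3 (V(h) = -3*(-1) = 3)
4*((13 - 11)/(18 - 9) + V(Z(-2))) = 4*((13 - 11)/(18 - 9) + 3) = 4*(2/9 + 3) = 4*(29/9) = 116/9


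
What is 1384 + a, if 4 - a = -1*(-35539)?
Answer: -34151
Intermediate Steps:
a = -35535 (a = 4 - (-1)*(-35539) = 4 - 1*35539 = 4 - 35539 = -35535)
1384 + a = 1384 - 35535 = -34151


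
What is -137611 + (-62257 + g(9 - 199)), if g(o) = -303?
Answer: -200171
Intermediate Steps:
-137611 + (-62257 + g(9 - 199)) = -137611 + (-62257 - 303) = -137611 - 62560 = -200171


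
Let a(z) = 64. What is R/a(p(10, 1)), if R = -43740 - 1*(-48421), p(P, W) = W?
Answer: 4681/64 ≈ 73.141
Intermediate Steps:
R = 4681 (R = -43740 + 48421 = 4681)
R/a(p(10, 1)) = 4681/64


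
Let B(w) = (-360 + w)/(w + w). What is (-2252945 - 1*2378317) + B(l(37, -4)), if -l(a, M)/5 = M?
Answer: -9262541/2 ≈ -4.6313e+6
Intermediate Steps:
l(a, M) = -5*M
B(w) = (-360 + w)/(2*w) (B(w) = (-360 + w)/((2*w)) = (-360 + w)*(1/(2*w)) = (-360 + w)/(2*w))
(-2252945 - 1*2378317) + B(l(37, -4)) = (-2252945 - 1*2378317) + (-360 - 5*(-4))/(2*((-5*(-4)))) = (-2252945 - 2378317) + (1/2)*(-360 + 20)/20 = -4631262 + (1/2)*(1/20)*(-340) = -4631262 - 17/2 = -9262541/2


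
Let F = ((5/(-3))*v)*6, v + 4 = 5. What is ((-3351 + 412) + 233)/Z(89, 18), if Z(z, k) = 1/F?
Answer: 27060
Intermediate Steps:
v = 1 (v = -4 + 5 = 1)
F = -10 (F = ((5/(-3))*1)*6 = ((5*(-⅓))*1)*6 = -5/3*1*6 = -5/3*6 = -10)
Z(z, k) = -⅒ (Z(z, k) = 1/(-10) = -⅒)
((-3351 + 412) + 233)/Z(89, 18) = ((-3351 + 412) + 233)/(-⅒) = (-2939 + 233)*(-10) = -2706*(-10) = 27060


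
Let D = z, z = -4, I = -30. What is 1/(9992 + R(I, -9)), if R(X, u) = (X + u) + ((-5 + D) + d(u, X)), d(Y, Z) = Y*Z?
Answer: 1/10214 ≈ 9.7905e-5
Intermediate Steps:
D = -4
R(X, u) = -9 + X + u + X*u (R(X, u) = (X + u) + ((-5 - 4) + u*X) = (X + u) + (-9 + X*u) = -9 + X + u + X*u)
1/(9992 + R(I, -9)) = 1/(9992 + (-9 - 30 - 9 - 30*(-9))) = 1/(9992 + (-9 - 30 - 9 + 270)) = 1/(9992 + 222) = 1/10214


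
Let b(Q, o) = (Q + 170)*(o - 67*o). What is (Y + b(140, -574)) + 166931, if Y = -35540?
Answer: 11875431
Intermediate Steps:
b(Q, o) = -66*o*(170 + Q) (b(Q, o) = (170 + Q)*(-66*o) = -66*o*(170 + Q))
(Y + b(140, -574)) + 166931 = (-35540 - 66*(-574)*(170 + 140)) + 166931 = (-35540 - 66*(-574)*310) + 166931 = (-35540 + 11744040) + 166931 = 11708500 + 166931 = 11875431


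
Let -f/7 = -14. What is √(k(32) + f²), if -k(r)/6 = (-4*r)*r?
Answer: 2*√8545 ≈ 184.88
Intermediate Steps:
f = 98 (f = -7*(-14) = 98)
k(r) = 24*r² (k(r) = -6*(-4*r)*r = -(-24)*r² = 24*r²)
√(k(32) + f²) = √(24*32² + 98²) = √(24*1024 + 9604) = √(24576 + 9604) = √34180 = 2*√8545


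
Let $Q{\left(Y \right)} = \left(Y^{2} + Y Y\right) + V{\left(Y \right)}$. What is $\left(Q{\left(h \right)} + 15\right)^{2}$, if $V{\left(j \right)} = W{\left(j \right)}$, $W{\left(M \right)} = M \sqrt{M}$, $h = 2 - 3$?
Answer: $\left(17 - i\right)^{2} \approx 288.0 - 34.0 i$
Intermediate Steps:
$h = -1$ ($h = 2 - 3 = -1$)
$W{\left(M \right)} = M^{\frac{3}{2}}$
$V{\left(j \right)} = j^{\frac{3}{2}}$
$Q{\left(Y \right)} = Y^{\frac{3}{2}} + 2 Y^{2}$ ($Q{\left(Y \right)} = \left(Y^{2} + Y Y\right) + Y^{\frac{3}{2}} = \left(Y^{2} + Y^{2}\right) + Y^{\frac{3}{2}} = 2 Y^{2} + Y^{\frac{3}{2}} = Y^{\frac{3}{2}} + 2 Y^{2}$)
$\left(Q{\left(h \right)} + 15\right)^{2} = \left(\left(\left(-1\right)^{\frac{3}{2}} + 2 \left(-1\right)^{2}\right) + 15\right)^{2} = \left(\left(- i + 2 \cdot 1\right) + 15\right)^{2} = \left(\left(- i + 2\right) + 15\right)^{2} = \left(\left(2 - i\right) + 15\right)^{2} = \left(17 - i\right)^{2}$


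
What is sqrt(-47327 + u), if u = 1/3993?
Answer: I*sqrt(6236231430)/363 ≈ 217.55*I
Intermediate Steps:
u = 1/3993 ≈ 0.00025044
sqrt(-47327 + u) = sqrt(-47327 + 1/3993) = sqrt(-188976710/3993) = I*sqrt(6236231430)/363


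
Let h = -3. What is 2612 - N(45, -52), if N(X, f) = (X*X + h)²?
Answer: -4085872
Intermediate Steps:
N(X, f) = (-3 + X²)² (N(X, f) = (X*X - 3)² = (X² - 3)² = (-3 + X²)²)
2612 - N(45, -52) = 2612 - (-3 + 45²)² = 2612 - (-3 + 2025)² = 2612 - 1*2022² = 2612 - 1*4088484 = 2612 - 4088484 = -4085872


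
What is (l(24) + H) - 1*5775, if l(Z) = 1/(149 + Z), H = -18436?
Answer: -4188502/173 ≈ -24211.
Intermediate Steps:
(l(24) + H) - 1*5775 = (1/(149 + 24) - 18436) - 1*5775 = (1/173 - 18436) - 5775 = -3189427/173 - 5775 = -4188502/173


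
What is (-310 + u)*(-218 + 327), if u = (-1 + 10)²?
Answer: -24961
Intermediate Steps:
u = 81 (u = 9² = 81)
(-310 + u)*(-218 + 327) = (-310 + 81)*(-218 + 327) = -229*109 = -24961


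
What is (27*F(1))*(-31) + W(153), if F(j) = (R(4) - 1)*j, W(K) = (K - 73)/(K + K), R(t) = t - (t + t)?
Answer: 640345/153 ≈ 4185.3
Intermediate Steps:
R(t) = -t (R(t) = t - 2*t = -t)
W(K) = (-73 + K)/(2*K) (W(K) = (-73 + K)/((2*K)) = (-73 + K)*(1/(2*K)) = (-73 + K)/(2*K))
F(j) = -5*j (F(j) = (-1*4 - 1)*j = (-4 - 1)*j = -5*j)
(27*F(1))*(-31) + W(153) = (27*(-5*1))*(-31) + (½)*(-73 + 153)/153 = (27*(-5))*(-31) + (½)*(1/153)*80 = -135*(-31) + 40/153 = 4185 + 40/153 = 640345/153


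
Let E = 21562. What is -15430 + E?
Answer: 6132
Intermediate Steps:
-15430 + E = -15430 + 21562 = 6132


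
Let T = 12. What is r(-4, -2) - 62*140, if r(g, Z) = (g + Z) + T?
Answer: -8674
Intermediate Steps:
r(g, Z) = 12 + Z + g (r(g, Z) = (g + Z) + 12 = (Z + g) + 12 = 12 + Z + g)
r(-4, -2) - 62*140 = (12 - 2 - 4) - 62*140 = 6 - 8680 = -8674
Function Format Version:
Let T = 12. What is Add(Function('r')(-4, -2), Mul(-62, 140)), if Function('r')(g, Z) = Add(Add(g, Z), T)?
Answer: -8674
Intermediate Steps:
Function('r')(g, Z) = Add(12, Z, g) (Function('r')(g, Z) = Add(Add(g, Z), 12) = Add(Add(Z, g), 12) = Add(12, Z, g))
Add(Function('r')(-4, -2), Mul(-62, 140)) = Add(Add(12, -2, -4), Mul(-62, 140)) = Add(6, -8680) = -8674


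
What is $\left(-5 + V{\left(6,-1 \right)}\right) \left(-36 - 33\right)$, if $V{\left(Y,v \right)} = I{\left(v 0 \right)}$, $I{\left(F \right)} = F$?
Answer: $345$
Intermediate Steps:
$V{\left(Y,v \right)} = 0$ ($V{\left(Y,v \right)} = v 0 = 0$)
$\left(-5 + V{\left(6,-1 \right)}\right) \left(-36 - 33\right) = \left(-5 + 0\right) \left(-36 - 33\right) = \left(-5\right) \left(-69\right) = 345$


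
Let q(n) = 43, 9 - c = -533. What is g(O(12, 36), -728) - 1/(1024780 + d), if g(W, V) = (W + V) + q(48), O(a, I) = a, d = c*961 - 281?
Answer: -1040027954/1545361 ≈ -673.00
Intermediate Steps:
c = 542 (c = 9 - 1*(-533) = 9 + 533 = 542)
d = 520581 (d = 542*961 - 281 = 520862 - 281 = 520581)
g(W, V) = 43 + V + W (g(W, V) = (W + V) + 43 = (V + W) + 43 = 43 + V + W)
g(O(12, 36), -728) - 1/(1024780 + d) = (43 - 728 + 12) - 1/(1024780 + 520581) = -673 - 1/1545361 = -1040027954/1545361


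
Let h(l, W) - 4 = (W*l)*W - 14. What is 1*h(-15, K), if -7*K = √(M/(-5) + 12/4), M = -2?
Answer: -541/49 ≈ -11.041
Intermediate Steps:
K = -√85/35 (K = -√(-2/(-5) + 12/4)/7 = -√(-2*(-⅕) + 12*(¼))/7 = -√(⅖ + 3)/7 = -√85/35 ≈ -0.26342)
h(l, W) = -10 + l*W² (h(l, W) = 4 + ((W*l)*W - 14) = 4 + (l*W² - 14) = 4 + (-14 + l*W²) = -10 + l*W²)
1*h(-15, K) = 1*(-10 - 15*(-√85/35)²) = 1*(-10 - 15*17/245) = 1*(-10 - 51/49) = 1*(-541/49) = -541/49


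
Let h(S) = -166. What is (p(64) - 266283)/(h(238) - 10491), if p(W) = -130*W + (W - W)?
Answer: 274603/10657 ≈ 25.767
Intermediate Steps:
p(W) = -130*W (p(W) = -130*W + 0 = -130*W)
(p(64) - 266283)/(h(238) - 10491) = (-130*64 - 266283)/(-166 - 10491) = (-8320 - 266283)/(-10657) = -274603*(-1/10657) = 274603/10657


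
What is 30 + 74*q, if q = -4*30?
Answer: -8850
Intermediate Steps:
q = -120
30 + 74*q = 30 + 74*(-120) = 30 - 8880 = -8850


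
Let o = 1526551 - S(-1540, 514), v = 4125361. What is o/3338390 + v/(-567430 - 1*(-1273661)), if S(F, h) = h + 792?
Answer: 2969847842077/471534901618 ≈ 6.2983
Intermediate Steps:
S(F, h) = 792 + h
o = 1525245 (o = 1526551 - (792 + 514) = 1526551 - 1*1306 = 1526551 - 1306 = 1525245)
o/3338390 + v/(-567430 - 1*(-1273661)) = 1525245/3338390 + 4125361/(-567430 - 1*(-1273661)) = 1525245*(1/3338390) + 4125361/(-567430 + 1273661) = 305049/667678 + 4125361/706231 = 2969847842077/471534901618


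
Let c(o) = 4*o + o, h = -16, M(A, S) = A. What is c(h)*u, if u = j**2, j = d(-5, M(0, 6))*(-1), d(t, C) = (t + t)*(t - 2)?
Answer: -392000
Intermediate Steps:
d(t, C) = 2*t*(-2 + t) (d(t, C) = (2*t)*(-2 + t) = 2*t*(-2 + t))
j = -70 (j = (2*(-5)*(-2 - 5))*(-1) = (2*(-5)*(-7))*(-1) = 70*(-1) = -70)
c(o) = 5*o
u = 4900 (u = (-70)**2 = 4900)
c(h)*u = (5*(-16))*4900 = -80*4900 = -392000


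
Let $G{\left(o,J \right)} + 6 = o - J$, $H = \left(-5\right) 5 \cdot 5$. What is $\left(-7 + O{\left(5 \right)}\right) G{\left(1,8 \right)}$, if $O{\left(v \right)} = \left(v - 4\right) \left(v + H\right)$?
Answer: $1651$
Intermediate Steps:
$H = -125$ ($H = \left(-25\right) 5 = -125$)
$O{\left(v \right)} = \left(-125 + v\right) \left(-4 + v\right)$ ($O{\left(v \right)} = \left(v - 4\right) \left(v - 125\right) = \left(-4 + v\right) \left(-125 + v\right) = \left(-125 + v\right) \left(-4 + v\right)$)
$G{\left(o,J \right)} = -6 + o - J$ ($G{\left(o,J \right)} = -6 - \left(J - o\right) = -6 + o - J$)
$\left(-7 + O{\left(5 \right)}\right) G{\left(1,8 \right)} = \left(-7 + \left(500 + 5^{2} - 645\right)\right) \left(-6 + 1 - 8\right) = \left(-7 + \left(500 + 25 - 645\right)\right) \left(-6 + 1 - 8\right) = \left(-7 - 120\right) \left(-13\right) = \left(-127\right) \left(-13\right) = 1651$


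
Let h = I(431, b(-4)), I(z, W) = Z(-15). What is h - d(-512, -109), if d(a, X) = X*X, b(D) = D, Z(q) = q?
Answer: -11896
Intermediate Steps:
d(a, X) = X**2
I(z, W) = -15
h = -15
h - d(-512, -109) = -15 - 1*(-109)**2 = -15 - 1*11881 = -15 - 11881 = -11896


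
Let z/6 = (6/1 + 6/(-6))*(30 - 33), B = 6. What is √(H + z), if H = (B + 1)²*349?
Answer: √17011 ≈ 130.43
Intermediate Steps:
z = -90 (z = 6*((6/1 + 6/(-6))*(30 - 33)) = 6*((6*1 + 6*(-⅙))*(-3)) = 6*((6 - 1)*(-3)) = 6*(5*(-3)) = 6*(-15) = -90)
H = 17101 (H = (6 + 1)²*349 = 7²*349 = 49*349 = 17101)
√(H + z) = √(17101 - 90) = √17011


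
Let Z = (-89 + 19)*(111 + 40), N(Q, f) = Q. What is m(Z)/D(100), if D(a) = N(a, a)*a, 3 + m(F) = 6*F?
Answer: -63423/10000 ≈ -6.3423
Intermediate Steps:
Z = -10570 (Z = -70*151 = -10570)
m(F) = -3 + 6*F
D(a) = a² (D(a) = a*a = a²)
m(Z)/D(100) = (-3 + 6*(-10570))/(100²) = (-3 - 63420)/10000 = -63423*1/10000 = -63423/10000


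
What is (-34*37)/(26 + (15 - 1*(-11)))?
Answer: -629/26 ≈ -24.192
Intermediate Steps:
(-34*37)/(26 + (15 - 1*(-11))) = -1258/(26 + (15 + 11)) = -1258/(26 + 26) = -1258/52 = -1258*1/52 = -629/26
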